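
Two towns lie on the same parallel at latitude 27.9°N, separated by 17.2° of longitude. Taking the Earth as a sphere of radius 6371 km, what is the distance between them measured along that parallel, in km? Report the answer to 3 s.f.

Arc length along a parallel = R cos φ · Δλ (with Δλ in radians).
= 6371 × cos 27.9° × (17.2° × π/180) = 6371 × 0.8838 × 0.3002 ≈ 1690 km.

1690 km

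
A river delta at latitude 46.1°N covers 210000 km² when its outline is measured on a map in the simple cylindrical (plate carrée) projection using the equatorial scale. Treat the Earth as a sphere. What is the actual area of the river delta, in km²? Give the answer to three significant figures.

In the plate carrée (x = Rλ, y = Rφ), meridians are true-scale (h = 1) and parallels are stretched by k = sec φ.
Areal scale = h·k = 1 × sec φ; at 46.1°, h = 1.000, k = 1.442, so h·k = 1.442.
True area = apparent / (areal scale) = 210000 / 1.442 ≈ 146000 km².

146000 km²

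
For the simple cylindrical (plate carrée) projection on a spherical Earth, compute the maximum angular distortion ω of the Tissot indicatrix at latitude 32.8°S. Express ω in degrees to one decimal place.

Plate carrée maps x = Rλ, y = Rφ. The meridian scale is h = 1 and the parallel scale is k = 1/cos φ = sec φ.
At 32.8°: h = 1.000, k = 1.190; principal scales a = 1.190, b = 1.000.
sin(ω/2) = (a − b)/(a + b) = 0.1897/2.190 = 0.08662, so ω = 2 arcsin(0.08662) ≈ 9.9°.

9.9°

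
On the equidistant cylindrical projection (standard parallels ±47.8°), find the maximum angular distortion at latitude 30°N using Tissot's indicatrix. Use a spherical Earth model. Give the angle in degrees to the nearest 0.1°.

With standard parallel φ₀ = 47.8°, the equirectangular projection gives x = Rλ cos φ₀, y = Rφ, so h = 1 and k = cos 47.8° / cos φ.
At 30°: h = 1.000, k = 0.7756; principal scales a = 1.000, b = 0.7756.
sin(ω/2) = (a − b)/(a + b) = 0.2244/1.776 = 0.1264, so ω = 2 arcsin(0.1264) ≈ 14.5°.

14.5°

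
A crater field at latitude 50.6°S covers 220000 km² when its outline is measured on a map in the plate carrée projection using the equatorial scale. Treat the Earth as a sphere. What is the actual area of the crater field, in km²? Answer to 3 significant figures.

In the plate carrée (x = Rλ, y = Rφ), meridians are true-scale (h = 1) and parallels are stretched by k = sec φ.
Areal scale = h·k = 1 × sec φ; at 50.6°, h = 1.000, k = 1.575, so h·k = 1.575.
True area = apparent / (areal scale) = 220000 / 1.575 ≈ 140000 km².

140000 km²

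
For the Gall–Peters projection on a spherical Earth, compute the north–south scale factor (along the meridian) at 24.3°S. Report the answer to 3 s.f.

The Gall–Peters projection is cylindrical equal-area with φ₀ = 45°. For cylindrical equal-area with standard parallel φ₀, h = cos φ / cos φ₀ and k = cos φ₀ / cos φ, so h·k = 1.
h = cos 24.3° / cos 45° = 0.9114/0.7071 = 1.289.

1.29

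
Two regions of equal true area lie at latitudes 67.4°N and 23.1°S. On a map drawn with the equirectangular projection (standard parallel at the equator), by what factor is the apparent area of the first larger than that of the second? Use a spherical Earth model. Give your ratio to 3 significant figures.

2.39

Plate carrée maps x = Rλ, y = Rφ. The meridian scale is h = 1 and the parallel scale is k = 1/cos φ = sec φ.
Areal scale at 67.4°: h·k = 1.000 × 2.602 = 2.602.
Areal scale at 23.1°: h·k = 1.000 × 1.087 = 1.087.
Ratio = 2.602/1.087 ≈ 2.39.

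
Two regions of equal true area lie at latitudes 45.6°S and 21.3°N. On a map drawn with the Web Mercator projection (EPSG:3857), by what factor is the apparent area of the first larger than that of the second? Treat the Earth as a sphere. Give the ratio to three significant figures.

1.77

Mercator is conformal with k = sec φ, so areal scale = k² = sec²φ.
At 45.6°: sec²(45.6°) = 1/0.6997² = 2.043.
At 21.3°: sec²(21.3°) = 1/0.9317² = 1.152.
Ratio = 2.043/1.152 = cos²(21.3°)/cos²(45.6°) ≈ 1.77.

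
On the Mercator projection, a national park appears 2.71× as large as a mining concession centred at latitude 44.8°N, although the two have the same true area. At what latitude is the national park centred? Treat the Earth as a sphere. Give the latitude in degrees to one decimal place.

For equal true areas on Mercator, apparent areas scale as sec²φ, so the ratio is cos²φ₂ / cos²φ₁.
cos²φ₂ / cos²φ₁ = 2.71  ⇒  cos φ₁ = cos 44.8° / √2.71 = 0.7096/1.646 = 0.4310.
φ₁ = arccos(0.4310) ≈ 64.5°.

64.5°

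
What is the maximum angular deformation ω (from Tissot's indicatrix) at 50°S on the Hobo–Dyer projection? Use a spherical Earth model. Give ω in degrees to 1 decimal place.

23.9°

The Hobo–Dyer projection is cylindrical equal-area with φ₀ = 37.5°. For cylindrical equal-area with standard parallel φ₀, h = cos φ / cos φ₀ and k = cos φ₀ / cos φ, so h·k = 1.
At 50°: h = 0.8102, k = 1.234; principal scales a = 1.234, b = 0.8102.
sin(ω/2) = (a − b)/(a + b) = 0.4240/2.044 = 0.2074, so ω = 2 arcsin(0.2074) ≈ 23.9°.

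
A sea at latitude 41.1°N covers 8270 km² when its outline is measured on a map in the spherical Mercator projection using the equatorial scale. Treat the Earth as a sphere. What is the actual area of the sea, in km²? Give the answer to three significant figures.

4700 km²

The Mercator projection is conformal; its linear scale factor is the same in every direction and equals sec φ = 1/cos φ.
Areal scale = k² = sec²φ = 1/cos²(41.1°) = 1/0.7536² = 1.761.
True area = apparent / (areal scale) = 8270 / 1.761 ≈ 4700 km².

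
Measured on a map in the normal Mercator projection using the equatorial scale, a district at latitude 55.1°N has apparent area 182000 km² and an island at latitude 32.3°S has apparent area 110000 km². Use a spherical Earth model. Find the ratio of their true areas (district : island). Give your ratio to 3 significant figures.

0.758

Mercator's areal exaggeration is sec²φ; hence true area = (apparent area) · cos²φ.
True area of district: 182000 × cos²(55.1°) = 182000 × 0.3274 = 59580 km².
True area of island: 110000 × cos²(32.3°) = 110000 × 0.7145 = 78590 km².
Ratio = 59580 / 78590 ≈ 0.758.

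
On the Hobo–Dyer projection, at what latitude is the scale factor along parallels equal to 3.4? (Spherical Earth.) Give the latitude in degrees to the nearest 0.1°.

76.5°

The Hobo–Dyer projection is cylindrical equal-area with φ₀ = 37.5°. A cylindrical equal-area projection with standard parallel φ₀ has meridian scale h = cos φ / cos φ₀ and parallel scale k = cos φ₀ / cos φ (so areas are preserved, h·k = 1).
k = cos φ₀ / cos φ = 3.4  ⇒  cos φ = cos 37.5° / 3.4 = 0.2333.
φ = arccos(0.2333) ≈ 76.5°.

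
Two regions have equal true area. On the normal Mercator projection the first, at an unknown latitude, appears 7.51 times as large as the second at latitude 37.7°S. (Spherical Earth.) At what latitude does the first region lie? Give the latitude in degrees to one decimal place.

73.2°

On Mercator, (apparent₁)/(apparent₂) = sec²φ₁ / sec²φ₂ when true areas are equal.
cos²φ₂ / cos²φ₁ = 7.51  ⇒  cos φ₁ = cos 37.7° / √7.51 = 0.7912/2.740 = 0.2887.
φ₁ = arccos(0.2887) ≈ 73.2°.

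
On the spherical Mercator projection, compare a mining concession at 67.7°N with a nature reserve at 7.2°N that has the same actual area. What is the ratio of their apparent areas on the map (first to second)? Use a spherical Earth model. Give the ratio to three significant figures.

6.84

Mercator areal scale is sec²φ.
At 67.7°: sec²(67.7°) = 1/0.3795² = 6.945.
At 7.2°: sec²(7.2°) = 1/0.9921² = 1.016.
Ratio = 6.945/1.016 = cos²(7.2°)/cos²(67.7°) ≈ 6.84.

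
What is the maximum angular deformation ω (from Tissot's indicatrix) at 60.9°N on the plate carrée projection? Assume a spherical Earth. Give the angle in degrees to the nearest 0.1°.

In the plate carrée (x = Rλ, y = Rφ), meridians are true-scale (h = 1) and parallels are stretched by k = sec φ.
At 60.9°: h = 1.000, k = 2.056; principal scales a = 2.056, b = 1.000.
sin(ω/2) = (a − b)/(a + b) = 1.056/3.056 = 0.3456, so ω = 2 arcsin(0.3456) ≈ 40.4°.

40.4°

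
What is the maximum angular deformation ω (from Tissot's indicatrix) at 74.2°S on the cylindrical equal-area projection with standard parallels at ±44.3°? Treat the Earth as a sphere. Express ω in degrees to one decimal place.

96.7°

A cylindrical equal-area projection with standard parallel φ₀ has meridian scale h = cos φ / cos φ₀ and parallel scale k = cos φ₀ / cos φ (so areas are preserved, h·k = 1).
At 74.2°: h = 0.3804, k = 2.629; principal scales a = 2.629, b = 0.3804.
sin(ω/2) = (a − b)/(a + b) = 2.248/3.009 = 0.7471, so ω = 2 arcsin(0.7471) ≈ 96.7°.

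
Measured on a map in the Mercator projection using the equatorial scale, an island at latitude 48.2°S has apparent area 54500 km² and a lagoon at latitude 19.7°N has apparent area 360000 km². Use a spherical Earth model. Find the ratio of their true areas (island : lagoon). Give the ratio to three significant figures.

Mercator's areal exaggeration is sec²φ; hence true area = (apparent area) · cos²φ.
True area of island: 54500 × cos²(48.2°) = 54500 × 0.4443 = 24210 km².
True area of lagoon: 360000 × cos²(19.7°) = 360000 × 0.8864 = 319100 km².
Ratio = 24210 / 319100 ≈ 0.0759.

0.0759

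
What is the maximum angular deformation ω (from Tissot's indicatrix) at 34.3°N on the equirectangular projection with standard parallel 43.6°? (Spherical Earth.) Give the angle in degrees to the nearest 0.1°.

7.5°

The equidistant cylindrical projection with φ₀ = 43.6° has h = 1 (meridians true) and k = cos φ₀ / cos φ along parallels.
At 34.3°: h = 1.000, k = 0.8766; principal scales a = 1.000, b = 0.8766.
sin(ω/2) = (a − b)/(a + b) = 0.1234/1.877 = 0.06575, so ω = 2 arcsin(0.06575) ≈ 7.5°.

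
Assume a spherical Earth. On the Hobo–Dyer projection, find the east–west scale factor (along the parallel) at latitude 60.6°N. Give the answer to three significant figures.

The Hobo–Dyer projection is cylindrical equal-area with φ₀ = 37.5°. A cylindrical equal-area projection with standard parallel φ₀ has meridian scale h = cos φ / cos φ₀ and parallel scale k = cos φ₀ / cos φ (so areas are preserved, h·k = 1).
k = cos 37.5° / cos 60.6° = 0.7934/0.4909 = 1.616.

1.62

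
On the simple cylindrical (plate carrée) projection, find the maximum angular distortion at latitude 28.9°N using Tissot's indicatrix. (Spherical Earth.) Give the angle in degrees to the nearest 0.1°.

7.6°

For the equirectangular projection with φ₀ = 0 (plate carrée), h = 1 along meridians and k = sec φ along parallels.
At 28.9°: h = 1.000, k = 1.142; principal scales a = 1.142, b = 1.000.
sin(ω/2) = (a − b)/(a + b) = 0.1423/2.142 = 0.06640, so ω = 2 arcsin(0.06640) ≈ 7.6°.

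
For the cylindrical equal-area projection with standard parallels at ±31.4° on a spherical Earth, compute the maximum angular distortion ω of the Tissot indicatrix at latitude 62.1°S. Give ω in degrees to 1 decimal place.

65.1°

A cylindrical equal-area projection with standard parallel φ₀ has meridian scale h = cos φ / cos φ₀ and parallel scale k = cos φ₀ / cos φ (so areas are preserved, h·k = 1).
At 62.1°: h = 0.5482, k = 1.824; principal scales a = 1.824, b = 0.5482.
sin(ω/2) = (a − b)/(a + b) = 1.276/2.372 = 0.5378, so ω = 2 arcsin(0.5378) ≈ 65.1°.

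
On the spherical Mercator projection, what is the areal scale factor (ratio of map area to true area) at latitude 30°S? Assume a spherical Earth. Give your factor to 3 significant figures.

1.33

For Mercator, h = k = sec φ (a conformal cylindrical projection has a single point scale, 1/cos φ).
Areal scale = k² = sec²φ = 1/cos²(30°) = 1/0.8660² = 1.333.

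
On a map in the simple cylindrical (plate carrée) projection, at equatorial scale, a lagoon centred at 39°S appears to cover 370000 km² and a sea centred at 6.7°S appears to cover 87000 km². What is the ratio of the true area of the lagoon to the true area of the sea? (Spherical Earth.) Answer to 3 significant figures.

3.33

On the plate carrée, areal scale = h·k = 1 × sec φ, so true area = apparent × cos φ.
True area of lagoon: 370000 × cos(39°) = 370000 × 0.7771 = 287500 km².
True area of sea: 87000 × cos(6.7°) = 87000 × 0.9932 = 86410 km².
Ratio = 287500 / 86410 ≈ 3.33.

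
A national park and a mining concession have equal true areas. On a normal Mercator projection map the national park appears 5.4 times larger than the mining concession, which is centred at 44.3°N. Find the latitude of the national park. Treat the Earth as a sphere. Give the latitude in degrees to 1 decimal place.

For equal true areas on Mercator, apparent areas scale as sec²φ, so the ratio is cos²φ₂ / cos²φ₁.
cos²φ₂ / cos²φ₁ = 5.4  ⇒  cos φ₁ = cos 44.3° / √5.4 = 0.7157/2.324 = 0.3080.
φ₁ = arccos(0.3080) ≈ 72.1°.

72.1°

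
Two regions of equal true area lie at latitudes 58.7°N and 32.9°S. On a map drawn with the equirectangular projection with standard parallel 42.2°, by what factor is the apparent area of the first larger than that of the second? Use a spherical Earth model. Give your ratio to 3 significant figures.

In the equirectangular projection with standard parallel φ₀ = 42.2° (x = Rλ cos φ₀, y = Rφ), meridians are true-scale (h = 1) and the parallel scale is k = cos φ₀ / cos φ.
Areal scale at 58.7°: h·k = 1.000 × 1.426 = 1.426.
Areal scale at 32.9°: h·k = 1.000 × 0.8823 = 0.8823.
Ratio = 1.426/0.8823 ≈ 1.62.

1.62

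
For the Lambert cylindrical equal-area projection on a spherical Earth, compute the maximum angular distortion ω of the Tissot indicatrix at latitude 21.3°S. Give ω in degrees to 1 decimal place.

8.1°

The Lambert cylindrical equal-area projection is the cylindrical equal-area projection with its standard parallel at the equator (φ₀ = 0). For cylindrical equal-area with standard parallel φ₀, h = cos φ / cos φ₀ and k = cos φ₀ / cos φ, so h·k = 1.
At 21.3°: h = 0.9317, k = 1.073; principal scales a = 1.073, b = 0.9317.
sin(ω/2) = (a − b)/(a + b) = 0.1416/2.005 = 0.07064, so ω = 2 arcsin(0.07064) ≈ 8.1°.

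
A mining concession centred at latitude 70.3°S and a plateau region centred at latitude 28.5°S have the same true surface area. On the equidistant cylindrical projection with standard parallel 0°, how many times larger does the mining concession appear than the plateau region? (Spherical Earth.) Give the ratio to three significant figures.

2.61

For the equirectangular projection with φ₀ = 0 (plate carrée), h = 1 along meridians and k = sec φ along parallels.
Areal scale at 70.3°: h·k = 1.000 × 2.967 = 2.967.
Areal scale at 28.5°: h·k = 1.000 × 1.138 = 1.138.
Ratio = 2.967/1.138 ≈ 2.61.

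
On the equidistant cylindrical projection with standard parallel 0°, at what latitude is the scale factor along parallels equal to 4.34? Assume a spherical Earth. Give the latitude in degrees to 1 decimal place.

Plate carrée: h = 1, k = sec φ along parallels.
sec φ = 4.34  ⇒  cos φ = 0.2304  ⇒  φ ≈ 76.7°.

76.7°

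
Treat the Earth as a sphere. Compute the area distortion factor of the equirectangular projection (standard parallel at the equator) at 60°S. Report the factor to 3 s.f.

Plate carrée maps x = Rλ, y = Rφ. The meridian scale is h = 1 and the parallel scale is k = 1/cos φ = sec φ.
Areal scale = h·k = 1 × sec φ; at 60°, h = 1.000, k = 2.000, so h·k = 2.000.

2.00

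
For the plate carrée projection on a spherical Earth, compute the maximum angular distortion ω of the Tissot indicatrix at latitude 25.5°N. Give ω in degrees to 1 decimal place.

5.9°

In the plate carrée (x = Rλ, y = Rφ), meridians are true-scale (h = 1) and parallels are stretched by k = sec φ.
At 25.5°: h = 1.000, k = 1.108; principal scales a = 1.108, b = 1.000.
sin(ω/2) = (a − b)/(a + b) = 0.1079/2.108 = 0.05120, so ω = 2 arcsin(0.05120) ≈ 5.9°.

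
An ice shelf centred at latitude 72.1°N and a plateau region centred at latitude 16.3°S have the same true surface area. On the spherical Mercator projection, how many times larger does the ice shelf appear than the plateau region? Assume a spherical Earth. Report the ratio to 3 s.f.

Mercator is conformal with k = sec φ, so areal scale = k² = sec²φ.
At 72.1°: sec²(72.1°) = 1/0.3074² = 10.59.
At 16.3°: sec²(16.3°) = 1/0.9598² = 1.086.
Ratio = 10.59/1.086 = cos²(16.3°)/cos²(72.1°) ≈ 9.75.

9.75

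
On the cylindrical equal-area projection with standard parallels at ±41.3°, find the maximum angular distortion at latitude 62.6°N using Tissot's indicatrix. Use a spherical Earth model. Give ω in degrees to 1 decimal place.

For cylindrical equal-area with standard parallel φ₀, h = cos φ / cos φ₀ and k = cos φ₀ / cos φ, so h·k = 1.
At 62.6°: h = 0.6126, k = 1.632; principal scales a = 1.632, b = 0.6126.
sin(ω/2) = (a − b)/(a + b) = 1.020/2.245 = 0.4543, so ω = 2 arcsin(0.4543) ≈ 54.0°.

54.0°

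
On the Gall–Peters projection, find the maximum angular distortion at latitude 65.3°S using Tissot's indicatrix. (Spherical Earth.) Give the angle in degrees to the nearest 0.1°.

The Gall–Peters projection is cylindrical equal-area with φ₀ = 45°. Cylindrical equal-area (φ₀ = 45°): h = cos φ / cos 45° along meridians, k = cos 45° / cos φ along parallels; h·k = 1.
At 65.3°: h = 0.5910, k = 1.692; principal scales a = 1.692, b = 0.5910.
sin(ω/2) = (a − b)/(a + b) = 1.101/2.283 = 0.4823, so ω = 2 arcsin(0.4823) ≈ 57.7°.

57.7°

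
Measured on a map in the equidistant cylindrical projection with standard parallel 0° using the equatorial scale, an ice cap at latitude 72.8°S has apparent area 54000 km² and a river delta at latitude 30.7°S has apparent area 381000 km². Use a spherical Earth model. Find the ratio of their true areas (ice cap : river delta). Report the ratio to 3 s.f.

0.0487

Plate carrée has h = 1 and k = sec φ, giving areal scale sec φ; true area = (apparent area) · cos φ.
True area of ice cap: 54000 × cos(72.8°) = 54000 × 0.2957 = 15970 km².
True area of river delta: 381000 × cos(30.7°) = 381000 × 0.8599 = 327600 km².
Ratio = 15970 / 327600 ≈ 0.0487.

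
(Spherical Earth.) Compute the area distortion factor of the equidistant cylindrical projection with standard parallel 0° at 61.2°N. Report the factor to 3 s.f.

In the plate carrée (x = Rλ, y = Rφ), meridians are true-scale (h = 1) and parallels are stretched by k = sec φ.
Areal scale = h·k = 1 × sec φ; at 61.2°, h = 1.000, k = 2.076, so h·k = 2.076.

2.08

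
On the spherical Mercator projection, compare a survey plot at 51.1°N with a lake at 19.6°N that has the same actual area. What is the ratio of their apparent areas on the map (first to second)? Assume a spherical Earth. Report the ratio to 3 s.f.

Mercator is conformal with k = sec φ, so areal scale = k² = sec²φ.
At 51.1°: sec²(51.1°) = 1/0.6280² = 2.536.
At 19.6°: sec²(19.6°) = 1/0.9421² = 1.127.
Ratio = 2.536/1.127 = cos²(19.6°)/cos²(51.1°) ≈ 2.25.

2.25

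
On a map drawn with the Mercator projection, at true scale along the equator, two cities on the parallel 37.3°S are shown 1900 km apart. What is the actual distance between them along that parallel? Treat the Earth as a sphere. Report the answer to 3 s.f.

For Mercator, h = k = sec φ (a conformal cylindrical projection has a single point scale, 1/cos φ).
Along the parallel at 37.3°, map distances are exaggerated by k = sec 37.3° = 1.257.
True distance = 1900 / 1.257 = 1900 × cos 37.3° ≈ 1510 km.

1510 km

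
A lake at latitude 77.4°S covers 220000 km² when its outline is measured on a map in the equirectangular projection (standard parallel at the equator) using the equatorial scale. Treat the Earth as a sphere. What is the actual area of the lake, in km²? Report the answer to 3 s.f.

48000 km²

For the equirectangular projection with φ₀ = 0 (plate carrée), h = 1 along meridians and k = sec φ along parallels.
Areal scale = h·k = 1 × sec φ; at 77.4°, h = 1.000, k = 4.584, so h·k = 4.584.
True area = apparent / (areal scale) = 220000 / 4.584 ≈ 48000 km².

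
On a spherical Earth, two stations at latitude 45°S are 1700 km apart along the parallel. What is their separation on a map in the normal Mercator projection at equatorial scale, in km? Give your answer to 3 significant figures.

2400 km

Mercator is conformal, so the point scale is isotropic: h = k = sec φ = 1/cos φ.
Along the parallel, k = sec 45° = 1/0.7071 = 1.414.
Map distance = 1700 × 1.414 ≈ 2400 km.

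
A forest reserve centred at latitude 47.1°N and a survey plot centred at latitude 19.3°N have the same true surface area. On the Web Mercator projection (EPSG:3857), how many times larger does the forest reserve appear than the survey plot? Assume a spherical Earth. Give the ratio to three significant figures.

Mercator is conformal with k = sec φ, so areal scale = k² = sec²φ.
At 47.1°: sec²(47.1°) = 1/0.6807² = 2.158.
At 19.3°: sec²(19.3°) = 1/0.9438² = 1.123.
Ratio = 2.158/1.123 = cos²(19.3°)/cos²(47.1°) ≈ 1.92.

1.92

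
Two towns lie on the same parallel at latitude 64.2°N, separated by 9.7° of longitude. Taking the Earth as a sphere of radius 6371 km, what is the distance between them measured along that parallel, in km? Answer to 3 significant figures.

469 km

Arc length along a parallel = R cos φ · Δλ (with Δλ in radians).
= 6371 × cos 64.2° × (9.7° × π/180) = 6371 × 0.4352 × 0.1693 ≈ 469 km.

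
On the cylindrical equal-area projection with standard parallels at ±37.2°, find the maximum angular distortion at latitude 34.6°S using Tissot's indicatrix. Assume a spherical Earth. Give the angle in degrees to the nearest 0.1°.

3.8°

For cylindrical equal-area with standard parallel φ₀, h = cos φ / cos φ₀ and k = cos φ₀ / cos φ, so h·k = 1.
At 34.6°: h = 1.033, k = 0.9677; principal scales a = 1.033, b = 0.9677.
sin(ω/2) = (a − b)/(a + b) = 0.06573/2.001 = 0.03285, so ω = 2 arcsin(0.03285) ≈ 3.8°.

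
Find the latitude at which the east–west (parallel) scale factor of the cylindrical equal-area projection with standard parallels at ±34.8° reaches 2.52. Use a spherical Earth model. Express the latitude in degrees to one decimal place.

71.0°

A cylindrical equal-area projection with standard parallel φ₀ has meridian scale h = cos φ / cos φ₀ and parallel scale k = cos φ₀ / cos φ (so areas are preserved, h·k = 1).
k = cos φ₀ / cos φ = 2.52  ⇒  cos φ = cos 34.8° / 2.52 = 0.3259.
φ = arccos(0.3259) ≈ 71.0°.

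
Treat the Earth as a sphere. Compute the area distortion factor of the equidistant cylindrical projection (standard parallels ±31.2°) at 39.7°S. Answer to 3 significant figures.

1.11

The equidistant cylindrical projection with φ₀ = 31.2° has h = 1 (meridians true) and k = cos φ₀ / cos φ along parallels.
Areal scale = h·k = 1 × cos φ₀ / cos φ; at 39.7°, h = 1.000, k = 1.112, so h·k = 1.112.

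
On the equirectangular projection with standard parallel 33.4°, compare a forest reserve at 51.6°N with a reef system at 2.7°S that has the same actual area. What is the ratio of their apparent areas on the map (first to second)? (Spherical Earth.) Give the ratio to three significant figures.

1.61

The equidistant cylindrical projection with φ₀ = 33.4° has h = 1 (meridians true) and k = cos φ₀ / cos φ along parallels.
Areal scale at 51.6°: h·k = 1.000 × 1.344 = 1.344.
Areal scale at 2.7°: h·k = 1.000 × 0.8358 = 0.8358.
Ratio = 1.344/0.8358 ≈ 1.61.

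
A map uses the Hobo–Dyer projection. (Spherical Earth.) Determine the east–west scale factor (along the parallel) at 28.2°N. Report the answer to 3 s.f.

The Hobo–Dyer projection is cylindrical equal-area with φ₀ = 37.5°. Cylindrical equal-area (φ₀ = 37.5°): h = cos φ / cos 37.5° along meridians, k = cos 37.5° / cos φ along parallels; h·k = 1.
k = cos 37.5° / cos 28.2° = 0.7934/0.8813 = 0.9002.

0.900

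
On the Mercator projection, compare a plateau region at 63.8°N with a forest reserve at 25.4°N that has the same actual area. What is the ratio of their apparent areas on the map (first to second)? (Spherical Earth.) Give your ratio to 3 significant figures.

Mercator areal scale is sec²φ.
At 63.8°: sec²(63.8°) = 1/0.4415² = 5.130.
At 25.4°: sec²(25.4°) = 1/0.9033² = 1.225.
Ratio = 5.130/1.225 = cos²(25.4°)/cos²(63.8°) ≈ 4.19.

4.19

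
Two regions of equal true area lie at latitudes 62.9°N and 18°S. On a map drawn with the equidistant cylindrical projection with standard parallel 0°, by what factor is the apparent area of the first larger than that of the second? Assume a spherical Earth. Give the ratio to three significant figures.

2.09

Plate carrée maps x = Rλ, y = Rφ. The meridian scale is h = 1 and the parallel scale is k = 1/cos φ = sec φ.
Areal scale at 62.9°: h·k = 1.000 × 2.195 = 2.195.
Areal scale at 18°: h·k = 1.000 × 1.051 = 1.051.
Ratio = 2.195/1.051 ≈ 2.09.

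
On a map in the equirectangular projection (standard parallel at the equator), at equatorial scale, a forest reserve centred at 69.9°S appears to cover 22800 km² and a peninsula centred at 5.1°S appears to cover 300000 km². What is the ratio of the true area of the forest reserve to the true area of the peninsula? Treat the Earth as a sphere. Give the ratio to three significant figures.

0.0262

Plate carrée has h = 1 and k = sec φ, giving areal scale sec φ; true area = (apparent area) · cos φ.
True area of forest reserve: 22800 × cos(69.9°) = 22800 × 0.3437 = 7835 km².
True area of peninsula: 300000 × cos(5.1°) = 300000 × 0.9960 = 298800 km².
Ratio = 7835 / 298800 ≈ 0.0262.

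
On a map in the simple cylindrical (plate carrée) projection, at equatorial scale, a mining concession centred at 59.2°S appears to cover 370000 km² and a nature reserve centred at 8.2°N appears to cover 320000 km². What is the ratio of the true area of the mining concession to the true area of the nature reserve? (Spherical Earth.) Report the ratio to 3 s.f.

Plate carrée has h = 1 and k = sec φ, giving areal scale sec φ; true area = (apparent area) · cos φ.
True area of mining concession: 370000 × cos(59.2°) = 370000 × 0.5120 = 189500 km².
True area of nature reserve: 320000 × cos(8.2°) = 320000 × 0.9898 = 316700 km².
Ratio = 189500 / 316700 ≈ 0.598.

0.598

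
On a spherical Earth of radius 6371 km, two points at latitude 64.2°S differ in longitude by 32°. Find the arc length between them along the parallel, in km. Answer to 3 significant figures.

Arc length along a parallel = R cos φ · Δλ (with Δλ in radians).
= 6371 × cos 64.2° × (32° × π/180) = 6371 × 0.4352 × 0.5585 ≈ 1550 km.

1550 km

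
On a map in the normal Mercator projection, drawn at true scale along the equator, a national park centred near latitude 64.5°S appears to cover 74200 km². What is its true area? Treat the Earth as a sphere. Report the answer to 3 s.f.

13800 km²

Mercator is conformal, so the point scale is isotropic: h = k = sec φ = 1/cos φ.
Areal scale = k² = sec²φ = 1/cos²(64.5°) = 1/0.4305² = 5.395.
True area = apparent / (areal scale) = 74200 / 5.395 ≈ 13800 km².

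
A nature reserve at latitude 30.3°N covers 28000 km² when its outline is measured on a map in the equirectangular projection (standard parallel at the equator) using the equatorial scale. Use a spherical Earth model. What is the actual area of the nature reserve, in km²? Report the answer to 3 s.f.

In the plate carrée (x = Rλ, y = Rφ), meridians are true-scale (h = 1) and parallels are stretched by k = sec φ.
Areal scale = h·k = 1 × sec φ; at 30.3°, h = 1.000, k = 1.158, so h·k = 1.158.
True area = apparent / (areal scale) = 28000 / 1.158 ≈ 24200 km².

24200 km²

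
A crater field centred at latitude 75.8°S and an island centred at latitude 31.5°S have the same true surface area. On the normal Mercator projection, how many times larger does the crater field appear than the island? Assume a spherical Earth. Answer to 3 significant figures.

Mercator areal scale is sec²φ.
At 75.8°: sec²(75.8°) = 1/0.2453² = 16.62.
At 31.5°: sec²(31.5°) = 1/0.8526² = 1.376.
Ratio = 16.62/1.376 = cos²(31.5°)/cos²(75.8°) ≈ 12.1.

12.1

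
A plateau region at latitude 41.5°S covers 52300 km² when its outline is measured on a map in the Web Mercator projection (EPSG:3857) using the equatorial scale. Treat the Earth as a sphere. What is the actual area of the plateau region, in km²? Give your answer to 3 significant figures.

29300 km²

The Mercator projection is conformal; its linear scale factor is the same in every direction and equals sec φ = 1/cos φ.
Areal scale = k² = sec²φ = 1/cos²(41.5°) = 1/0.7490² = 1.783.
True area = apparent / (areal scale) = 52300 / 1.783 ≈ 29300 km².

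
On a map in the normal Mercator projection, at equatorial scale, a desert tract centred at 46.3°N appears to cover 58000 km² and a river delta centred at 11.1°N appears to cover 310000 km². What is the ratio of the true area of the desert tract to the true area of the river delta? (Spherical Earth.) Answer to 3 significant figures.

0.0927

Since Mercator area scale is 1/cos²φ, the true area equals the apparent area multiplied by cos²φ.
True area of desert tract: 58000 × cos²(46.3°) = 58000 × 0.4773 = 27680 km².
True area of river delta: 310000 × cos²(11.1°) = 310000 × 0.9629 = 298500 km².
Ratio = 27680 / 298500 ≈ 0.0927.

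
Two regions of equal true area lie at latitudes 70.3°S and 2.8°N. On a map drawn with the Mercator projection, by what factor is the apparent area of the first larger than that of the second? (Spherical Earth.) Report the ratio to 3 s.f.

On Mercator, area is exaggerated by sec²φ = 1/cos²φ.
At 70.3°: sec²(70.3°) = 1/0.3371² = 8.800.
At 2.8°: sec²(2.8°) = 1/0.9988² = 1.002.
Ratio = 8.800/1.002 = cos²(2.8°)/cos²(70.3°) ≈ 8.78.

8.78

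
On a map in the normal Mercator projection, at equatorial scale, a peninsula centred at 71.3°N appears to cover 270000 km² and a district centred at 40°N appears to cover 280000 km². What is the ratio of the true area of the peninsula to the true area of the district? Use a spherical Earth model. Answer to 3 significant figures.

On Mercator the areal scale is sec²φ, so true area = apparent × cos²φ.
True area of peninsula: 270000 × cos²(71.3°) = 270000 × 0.1028 = 27750 km².
True area of district: 280000 × cos²(40°) = 280000 × 0.5868 = 164300 km².
Ratio = 27750 / 164300 ≈ 0.169.

0.169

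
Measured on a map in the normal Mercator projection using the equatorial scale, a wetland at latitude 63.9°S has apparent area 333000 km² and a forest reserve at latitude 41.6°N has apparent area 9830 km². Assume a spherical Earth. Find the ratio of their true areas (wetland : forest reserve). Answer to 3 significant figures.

11.7

Since Mercator area scale is 1/cos²φ, the true area equals the apparent area multiplied by cos²φ.
True area of wetland: 333000 × cos²(63.9°) = 333000 × 0.1935 = 64450 km².
True area of forest reserve: 9830 × cos²(41.6°) = 9830 × 0.5592 = 5497 km².
Ratio = 64450 / 5497 ≈ 11.7.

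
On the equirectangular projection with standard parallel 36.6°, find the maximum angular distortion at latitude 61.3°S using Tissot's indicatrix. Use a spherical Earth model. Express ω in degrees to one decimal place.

29.1°

With standard parallel φ₀ = 36.6°, the equirectangular projection gives x = Rλ cos φ₀, y = Rφ, so h = 1 and k = cos 36.6° / cos φ.
At 61.3°: h = 1.000, k = 1.672; principal scales a = 1.672, b = 1.000.
sin(ω/2) = (a − b)/(a + b) = 0.6718/2.672 = 0.2514, so ω = 2 arcsin(0.2514) ≈ 29.1°.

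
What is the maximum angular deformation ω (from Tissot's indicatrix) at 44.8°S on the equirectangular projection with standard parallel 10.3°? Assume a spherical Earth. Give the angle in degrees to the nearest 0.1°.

The equidistant cylindrical projection with φ₀ = 10.3° has h = 1 (meridians true) and k = cos φ₀ / cos φ along parallels.
At 44.8°: h = 1.000, k = 1.387; principal scales a = 1.387, b = 1.000.
sin(ω/2) = (a − b)/(a + b) = 0.3866/2.387 = 0.1620, so ω = 2 arcsin(0.1620) ≈ 18.6°.

18.6°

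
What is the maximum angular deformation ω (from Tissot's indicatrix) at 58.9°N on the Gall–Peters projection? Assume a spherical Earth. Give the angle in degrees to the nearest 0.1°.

35.4°

The Gall–Peters projection is cylindrical equal-area with φ₀ = 45°. Cylindrical equal-area (φ₀ = 45°): h = cos φ / cos 45° along meridians, k = cos 45° / cos φ along parallels; h·k = 1.
At 58.9°: h = 0.7305, k = 1.369; principal scales a = 1.369, b = 0.7305.
sin(ω/2) = (a − b)/(a + b) = 0.6385/2.099 = 0.3041, so ω = 2 arcsin(0.3041) ≈ 35.4°.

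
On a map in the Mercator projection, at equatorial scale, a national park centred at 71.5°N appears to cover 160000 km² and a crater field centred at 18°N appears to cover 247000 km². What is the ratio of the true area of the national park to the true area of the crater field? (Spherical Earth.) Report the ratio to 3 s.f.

0.0721

Mercator's areal exaggeration is sec²φ; hence true area = (apparent area) · cos²φ.
True area of national park: 160000 × cos²(71.5°) = 160000 × 0.1007 = 16110 km².
True area of crater field: 247000 × cos²(18°) = 247000 × 0.9045 = 223400 km².
Ratio = 16110 / 223400 ≈ 0.0721.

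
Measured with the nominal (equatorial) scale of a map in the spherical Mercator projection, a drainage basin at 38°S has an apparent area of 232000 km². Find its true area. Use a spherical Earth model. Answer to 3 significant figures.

The Mercator projection is conformal; its linear scale factor is the same in every direction and equals sec φ = 1/cos φ.
Areal scale = k² = sec²φ = 1/cos²(38°) = 1/0.7880² = 1.610.
True area = apparent / (areal scale) = 232000 / 1.610 ≈ 144000 km².

144000 km²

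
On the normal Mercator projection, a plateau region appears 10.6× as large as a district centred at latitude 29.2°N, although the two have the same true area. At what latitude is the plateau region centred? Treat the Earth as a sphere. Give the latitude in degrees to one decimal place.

74.4°

Mercator areal scale is sec²φ, so apparent-area ratio = sec²φ₁ / sec²φ₂ = cos²φ₂ / cos²φ₁.
cos²φ₂ / cos²φ₁ = 10.6  ⇒  cos φ₁ = cos 29.2° / √10.6 = 0.8729/3.256 = 0.2681.
φ₁ = arccos(0.2681) ≈ 74.4°.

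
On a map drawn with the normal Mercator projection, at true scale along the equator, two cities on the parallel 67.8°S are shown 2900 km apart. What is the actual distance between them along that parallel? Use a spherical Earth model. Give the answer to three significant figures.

1100 km

For Mercator, h = k = sec φ (a conformal cylindrical projection has a single point scale, 1/cos φ).
Along the parallel at 67.8°, map distances are exaggerated by k = sec 67.8° = 2.647.
True distance = 2900 / 2.647 = 2900 × cos 67.8° ≈ 1100 km.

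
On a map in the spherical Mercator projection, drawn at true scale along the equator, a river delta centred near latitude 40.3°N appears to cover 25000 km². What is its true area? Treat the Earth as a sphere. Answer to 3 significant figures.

14500 km²

For Mercator, h = k = sec φ (a conformal cylindrical projection has a single point scale, 1/cos φ).
Areal scale = k² = sec²φ = 1/cos²(40.3°) = 1/0.7627² = 1.719.
True area = apparent / (areal scale) = 25000 / 1.719 ≈ 14500 km².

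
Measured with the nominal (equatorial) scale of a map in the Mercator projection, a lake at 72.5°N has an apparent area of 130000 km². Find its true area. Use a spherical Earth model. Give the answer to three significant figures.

11800 km²

Mercator is conformal, so the point scale is isotropic: h = k = sec φ = 1/cos φ.
Areal scale = k² = sec²φ = 1/cos²(72.5°) = 1/0.3007² = 11.06.
True area = apparent / (areal scale) = 130000 / 11.06 ≈ 11800 km².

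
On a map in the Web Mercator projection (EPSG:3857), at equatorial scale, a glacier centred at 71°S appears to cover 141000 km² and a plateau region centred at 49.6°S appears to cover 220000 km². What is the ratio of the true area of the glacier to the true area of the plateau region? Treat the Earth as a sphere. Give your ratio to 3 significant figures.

Since Mercator area scale is 1/cos²φ, the true area equals the apparent area multiplied by cos²φ.
True area of glacier: 141000 × cos²(71°) = 141000 × 0.1060 = 14950 km².
True area of plateau region: 220000 × cos²(49.6°) = 220000 × 0.4201 = 92410 km².
Ratio = 14950 / 92410 ≈ 0.162.

0.162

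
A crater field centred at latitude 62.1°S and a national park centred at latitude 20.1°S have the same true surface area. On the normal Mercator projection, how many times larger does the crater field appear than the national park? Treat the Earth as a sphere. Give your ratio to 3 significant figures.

4.03

Mercator is conformal with k = sec φ, so areal scale = k² = sec²φ.
At 62.1°: sec²(62.1°) = 1/0.4679² = 4.567.
At 20.1°: sec²(20.1°) = 1/0.9391² = 1.134.
Ratio = 4.567/1.134 = cos²(20.1°)/cos²(62.1°) ≈ 4.03.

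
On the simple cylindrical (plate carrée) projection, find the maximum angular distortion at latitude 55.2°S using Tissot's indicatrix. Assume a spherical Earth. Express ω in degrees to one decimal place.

Plate carrée maps x = Rλ, y = Rφ. The meridian scale is h = 1 and the parallel scale is k = 1/cos φ = sec φ.
At 55.2°: h = 1.000, k = 1.752; principal scales a = 1.752, b = 1.000.
sin(ω/2) = (a − b)/(a + b) = 0.7522/2.752 = 0.2733, so ω = 2 arcsin(0.2733) ≈ 31.7°.

31.7°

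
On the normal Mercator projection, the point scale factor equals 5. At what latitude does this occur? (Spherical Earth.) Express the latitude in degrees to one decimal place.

Mercator scale is k = sec φ = 1/cos φ.
1/cos φ = 5  ⇒  cos φ = 0.2000  ⇒  φ = arccos(0.2000) ≈ 78.5°.

78.5°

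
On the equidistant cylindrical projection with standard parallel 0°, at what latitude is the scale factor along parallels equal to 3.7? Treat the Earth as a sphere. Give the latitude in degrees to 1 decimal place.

74.3°

Plate carrée: h = 1, k = sec φ along parallels.
sec φ = 3.7  ⇒  cos φ = 0.2703  ⇒  φ ≈ 74.3°.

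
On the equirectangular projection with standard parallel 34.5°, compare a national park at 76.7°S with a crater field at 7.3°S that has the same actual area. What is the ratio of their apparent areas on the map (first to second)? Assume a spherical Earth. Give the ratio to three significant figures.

With standard parallel φ₀ = 34.5°, the equirectangular projection gives x = Rλ cos φ₀, y = Rφ, so h = 1 and k = cos 34.5° / cos φ.
Areal scale at 76.7°: h·k = 1.000 × 3.582 = 3.582.
Areal scale at 7.3°: h·k = 1.000 × 0.8309 = 0.8309.
Ratio = 3.582/0.8309 ≈ 4.31.

4.31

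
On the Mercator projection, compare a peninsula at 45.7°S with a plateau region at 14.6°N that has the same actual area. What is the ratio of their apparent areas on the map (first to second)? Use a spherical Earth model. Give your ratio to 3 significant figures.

1.92

Mercator areal scale is sec²φ.
At 45.7°: sec²(45.7°) = 1/0.6984² = 2.050.
At 14.6°: sec²(14.6°) = 1/0.9677² = 1.068.
Ratio = 2.050/1.068 = cos²(14.6°)/cos²(45.7°) ≈ 1.92.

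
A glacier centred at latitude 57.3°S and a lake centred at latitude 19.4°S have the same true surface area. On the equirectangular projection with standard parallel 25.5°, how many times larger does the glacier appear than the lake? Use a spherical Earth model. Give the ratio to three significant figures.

With standard parallel φ₀ = 25.5°, the equirectangular projection gives x = Rλ cos φ₀, y = Rφ, so h = 1 and k = cos 25.5° / cos φ.
Areal scale at 57.3°: h·k = 1.000 × 1.671 = 1.671.
Areal scale at 19.4°: h·k = 1.000 × 0.9569 = 0.9569.
Ratio = 1.671/0.9569 ≈ 1.75.

1.75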